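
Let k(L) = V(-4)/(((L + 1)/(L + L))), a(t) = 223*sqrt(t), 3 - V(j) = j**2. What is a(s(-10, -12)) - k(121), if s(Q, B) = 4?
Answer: 28779/61 ≈ 471.79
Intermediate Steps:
V(j) = 3 - j**2
k(L) = -26*L/(1 + L) (k(L) = (3 - 1*(-4)**2)/(((L + 1)/(L + L))) = (3 - 1*16)/(((1 + L)/((2*L)))) = (3 - 16)/(((1 + L)*(1/(2*L)))) = -13*2*L/(1 + L) = -26*L/(1 + L))
a(s(-10, -12)) - k(121) = 223*sqrt(4) - (-26)*121/(1 + 121) = 223*2 - (-26)*121/122 = 446 - (-26)*121/122 = 446 - 1*(-1573/61) = 446 + 1573/61 = 28779/61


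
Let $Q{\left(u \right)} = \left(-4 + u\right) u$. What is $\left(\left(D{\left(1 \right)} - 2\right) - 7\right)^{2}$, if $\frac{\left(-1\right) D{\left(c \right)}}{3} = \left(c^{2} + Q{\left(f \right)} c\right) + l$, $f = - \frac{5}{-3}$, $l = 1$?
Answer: $\frac{100}{9} \approx 11.111$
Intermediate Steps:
$f = \frac{5}{3}$ ($f = \left(-5\right) \left(- \frac{1}{3}\right) = \frac{5}{3} \approx 1.6667$)
$Q{\left(u \right)} = u \left(-4 + u\right)$
$D{\left(c \right)} = -3 - 3 c^{2} + \frac{35 c}{3}$ ($D{\left(c \right)} = - 3 \left(\left(c^{2} + \frac{5 \left(-4 + \frac{5}{3}\right)}{3} c\right) + 1\right) = - 3 \left(\left(c^{2} + \frac{5}{3} \left(- \frac{7}{3}\right) c\right) + 1\right) = - 3 \left(\left(c^{2} - \frac{35 c}{9}\right) + 1\right) = - 3 \left(1 + c^{2} - \frac{35 c}{9}\right) = -3 - 3 c^{2} + \frac{35 c}{3}$)
$\left(\left(D{\left(1 \right)} - 2\right) - 7\right)^{2} = \left(\left(\left(-3 - 3 \cdot 1^{2} + \frac{35}{3} \cdot 1\right) - 2\right) - 7\right)^{2} = \left(\left(\left(-3 - 3 + \frac{35}{3}\right) - 2\right) - 7\right)^{2} = \left(\left(\frac{17}{3} - 2\right) - 7\right)^{2} = \left(\frac{11}{3} - 7\right)^{2} = \left(- \frac{10}{3}\right)^{2} = \frac{100}{9}$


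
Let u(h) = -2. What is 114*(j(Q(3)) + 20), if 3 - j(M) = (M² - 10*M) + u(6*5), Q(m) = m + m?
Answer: 5586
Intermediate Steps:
Q(m) = 2*m
j(M) = 5 - M² + 10*M (j(M) = 3 - ((M² - 10*M) - 2) = 3 - (-2 + M² - 10*M) = 3 + (2 - M² + 10*M) = 5 - M² + 10*M)
114*(j(Q(3)) + 20) = 114*((5 - (2*3)² + 10*(2*3)) + 20) = 114*((5 - 1*6² + 10*6) + 20) = 114*((5 - 1*36 + 60) + 20) = 114*((5 - 36 + 60) + 20) = 114*(29 + 20) = 114*49 = 5586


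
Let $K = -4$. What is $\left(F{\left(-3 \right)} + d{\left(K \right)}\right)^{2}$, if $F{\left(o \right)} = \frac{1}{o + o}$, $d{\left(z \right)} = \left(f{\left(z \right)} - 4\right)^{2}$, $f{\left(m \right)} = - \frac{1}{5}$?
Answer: $\frac{6869641}{22500} \approx 305.32$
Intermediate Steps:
$f{\left(m \right)} = - \frac{1}{5}$ ($f{\left(m \right)} = \left(-1\right) \frac{1}{5} = - \frac{1}{5}$)
$d{\left(z \right)} = \frac{441}{25}$ ($d{\left(z \right)} = \left(- \frac{1}{5} - 4\right)^{2} = \left(- \frac{21}{5}\right)^{2} = \frac{441}{25}$)
$F{\left(o \right)} = \frac{1}{2 o}$
$\left(F{\left(-3 \right)} + d{\left(K \right)}\right)^{2} = \left(\frac{1}{2 \left(-3\right)} + \frac{441}{25}\right)^{2} = \left(\frac{1}{2} \left(- \frac{1}{3}\right) + \frac{441}{25}\right)^{2} = \left(- \frac{1}{6} + \frac{441}{25}\right)^{2} = \left(\frac{2621}{150}\right)^{2} = \frac{6869641}{22500}$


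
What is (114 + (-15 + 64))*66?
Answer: 10758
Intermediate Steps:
(114 + (-15 + 64))*66 = (114 + 49)*66 = 163*66 = 10758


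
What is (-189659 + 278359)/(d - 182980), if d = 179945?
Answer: -17740/607 ≈ -29.226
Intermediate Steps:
(-189659 + 278359)/(d - 182980) = (-189659 + 278359)/(179945 - 182980) = 88700/(-3035) = 88700*(-1/3035) = -17740/607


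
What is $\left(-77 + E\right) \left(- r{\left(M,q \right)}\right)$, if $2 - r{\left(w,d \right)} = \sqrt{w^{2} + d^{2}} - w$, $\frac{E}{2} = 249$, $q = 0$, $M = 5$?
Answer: $-842$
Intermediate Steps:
$E = 498$ ($E = 2 \cdot 249 = 498$)
$r{\left(w,d \right)} = 2 + w - \sqrt{d^{2} + w^{2}}$ ($r{\left(w,d \right)} = 2 - \left(\sqrt{w^{2} + d^{2}} - w\right) = 2 - \left(\sqrt{d^{2} + w^{2}} - w\right) = 2 + \left(w - \sqrt{d^{2} + w^{2}}\right) = 2 + w - \sqrt{d^{2} + w^{2}}$)
$\left(-77 + E\right) \left(- r{\left(M,q \right)}\right) = \left(-77 + 498\right) \left(- (2 + 5 - \sqrt{0^{2} + 5^{2}})\right) = 421 \left(- (2 + 5 - \sqrt{0 + 25})\right) = 421 \left(- (2 + 5 - \sqrt{25})\right) = 421 \left(- (2 + 5 - 5)\right) = 421 \left(\left(-1\right) 2\right) = 421 \left(-2\right) = -842$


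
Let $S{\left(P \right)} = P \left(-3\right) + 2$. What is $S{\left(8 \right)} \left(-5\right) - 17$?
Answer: $93$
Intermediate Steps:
$S{\left(P \right)} = 2 - 3 P$ ($S{\left(P \right)} = - 3 P + 2 = 2 - 3 P$)
$S{\left(8 \right)} \left(-5\right) - 17 = \left(2 - 24\right) \left(-5\right) - 17 = \left(-22\right) \left(-5\right) - 17 = 110 - 17 = 93$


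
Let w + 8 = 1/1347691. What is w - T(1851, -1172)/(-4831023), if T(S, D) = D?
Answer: -52087384405973/6510726217893 ≈ -8.0002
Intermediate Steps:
w = -10781527/1347691 (w = -8 + 1/1347691 = -10781527/1347691 ≈ -8.0000)
w - T(1851, -1172)/(-4831023) = -10781527/1347691 - (-1172)/(-4831023) = -10781527/1347691 - (-1172)*(-1)/4831023 = -10781527/1347691 - 1*1172/4831023 = -10781527/1347691 - 1172/4831023 = -52087384405973/6510726217893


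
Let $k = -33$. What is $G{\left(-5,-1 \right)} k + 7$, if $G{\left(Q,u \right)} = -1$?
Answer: $40$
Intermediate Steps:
$G{\left(-5,-1 \right)} k + 7 = \left(-1\right) \left(-33\right) + 7 = 33 + 7 = 40$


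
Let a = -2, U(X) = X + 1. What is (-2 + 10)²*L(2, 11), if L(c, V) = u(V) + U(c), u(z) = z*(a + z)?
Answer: 6528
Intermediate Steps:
U(X) = 1 + X
u(z) = z*(-2 + z)
L(c, V) = 1 + c + V*(-2 + V) (L(c, V) = V*(-2 + V) + (1 + c) = 1 + c + V*(-2 + V))
(-2 + 10)²*L(2, 11) = (-2 + 10)²*(1 + 2 + 11*(-2 + 11)) = 8²*(1 + 2 + 11*9) = 64*(1 + 2 + 99) = 64*102 = 6528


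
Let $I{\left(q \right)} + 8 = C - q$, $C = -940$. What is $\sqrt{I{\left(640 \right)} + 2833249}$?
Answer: $21 \sqrt{6421} \approx 1682.8$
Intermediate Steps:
$I{\left(q \right)} = -948 - q$ ($I{\left(q \right)} = -8 - \left(940 + q\right) = -948 - q$)
$\sqrt{I{\left(640 \right)} + 2833249} = \sqrt{\left(-948 - 640\right) + 2833249} = \sqrt{-1588 + 2833249} = \sqrt{2831661} = 21 \sqrt{6421}$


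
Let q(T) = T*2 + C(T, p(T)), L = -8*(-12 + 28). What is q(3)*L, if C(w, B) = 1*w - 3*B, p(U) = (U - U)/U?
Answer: -1152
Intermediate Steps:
L = -128 (L = -8*16 = -128)
p(U) = 0 (p(U) = 0/U = 0)
C(w, B) = w - 3*B
q(T) = 3*T (q(T) = T*2 + (T - 3*0) = 2*T + (T + 0) = 2*T + T = 3*T)
q(3)*L = (3*3)*(-128) = 9*(-128) = -1152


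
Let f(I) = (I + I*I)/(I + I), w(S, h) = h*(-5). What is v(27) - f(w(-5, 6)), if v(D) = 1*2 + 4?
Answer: 41/2 ≈ 20.500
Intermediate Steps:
w(S, h) = -5*h
v(D) = 6 (v(D) = 2 + 4 = 6)
f(I) = (I + I²)/(2*I) (f(I) = (I + I²)/((2*I)) = (I + I²)*(1/(2*I)) = (I + I²)/(2*I))
v(27) - f(w(-5, 6)) = 6 - (½ + (-5*6)/2) = 6 - (½ + (½)*(-30)) = 6 - (½ - 15) = 6 - 1*(-29/2) = 6 + 29/2 = 41/2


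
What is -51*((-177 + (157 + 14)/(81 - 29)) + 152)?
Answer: 57579/52 ≈ 1107.3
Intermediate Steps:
-51*((-177 + (157 + 14)/(81 - 29)) + 152) = -51*((-177 + 171/52) + 152) = -51*(-9033/52 + 152) = -51*(-1129/52) = 57579/52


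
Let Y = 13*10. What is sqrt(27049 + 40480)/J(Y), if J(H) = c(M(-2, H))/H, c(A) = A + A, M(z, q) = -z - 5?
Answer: -65*sqrt(67529)/3 ≈ -5630.4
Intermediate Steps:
M(z, q) = -5 - z
c(A) = 2*A
Y = 130
J(H) = -6/H (J(H) = (2*(-5 - 1*(-2)))/H = (2*(-5 + 2))/H = (2*(-3))/H = -6/H)
sqrt(27049 + 40480)/J(Y) = sqrt(27049 + 40480)/((-6/130)) = sqrt(67529)/((-6*1/130)) = sqrt(67529)/(-3/65) = sqrt(67529)*(-65/3) = -65*sqrt(67529)/3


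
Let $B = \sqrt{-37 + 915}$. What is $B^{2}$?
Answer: $878$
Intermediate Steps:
$B = \sqrt{878} \approx 29.631$
$B^{2} = \left(\sqrt{878}\right)^{2} = 878$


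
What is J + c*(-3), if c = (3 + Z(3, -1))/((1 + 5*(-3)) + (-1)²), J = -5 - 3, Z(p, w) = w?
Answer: -98/13 ≈ -7.5385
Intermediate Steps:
J = -8
c = -2/13 (c = (3 - 1)/((1 + 5*(-3)) + (-1)²) = 2/((1 - 15) + 1) = 2/(-14 + 1) = 2/(-13) = 2*(-1/13) = -2/13 ≈ -0.15385)
J + c*(-3) = -8 - 2/13*(-3) = -8 + 6/13 = -98/13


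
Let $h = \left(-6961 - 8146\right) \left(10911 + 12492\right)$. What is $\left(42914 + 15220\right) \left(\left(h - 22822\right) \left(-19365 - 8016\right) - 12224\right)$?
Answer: $562804169375535906$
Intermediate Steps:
$h = -353549121$ ($h = \left(-15107\right) 23403 = -353549121$)
$\left(42914 + 15220\right) \left(\left(h - 22822\right) \left(-19365 - 8016\right) - 12224\right) = \left(42914 + 15220\right) \left(\left(-353549121 - 22822\right) \left(-19365 - 8016\right) - 12224\right) = 58134 \left(\left(-353571943\right) \left(-27381\right) - 12224\right) = 58134 \left(9681153371283 - 12224\right) = 58134 \cdot 9681153359059 = 562804169375535906$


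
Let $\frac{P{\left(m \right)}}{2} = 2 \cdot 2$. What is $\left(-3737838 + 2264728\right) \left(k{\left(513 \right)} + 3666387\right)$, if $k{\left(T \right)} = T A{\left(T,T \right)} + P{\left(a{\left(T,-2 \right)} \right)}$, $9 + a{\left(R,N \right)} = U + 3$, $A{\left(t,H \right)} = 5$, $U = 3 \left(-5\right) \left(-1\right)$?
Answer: $-5404781665600$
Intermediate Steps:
$U = 15$ ($U = \left(-15\right) \left(-1\right) = 15$)
$a{\left(R,N \right)} = 9$ ($a{\left(R,N \right)} = -9 + \left(15 + 3\right) = -9 + 18 = 9$)
$P{\left(m \right)} = 8$ ($P{\left(m \right)} = 2 \cdot 2 \cdot 2 = 2 \cdot 4 = 8$)
$k{\left(T \right)} = 8 + 5 T$ ($k{\left(T \right)} = T 5 + 8 = 5 T + 8 = 8 + 5 T$)
$\left(-3737838 + 2264728\right) \left(k{\left(513 \right)} + 3666387\right) = \left(-3737838 + 2264728\right) \left(\left(8 + 5 \cdot 513\right) + 3666387\right) = - 1473110 \left(\left(8 + 2565\right) + 3666387\right) = - 1473110 \left(2573 + 3666387\right) = \left(-1473110\right) 3668960 = -5404781665600$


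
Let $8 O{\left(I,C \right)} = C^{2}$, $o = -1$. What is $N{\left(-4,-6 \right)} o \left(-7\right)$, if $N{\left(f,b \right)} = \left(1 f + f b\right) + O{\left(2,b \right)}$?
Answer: $\frac{343}{2} \approx 171.5$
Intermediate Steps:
$O{\left(I,C \right)} = \frac{C^{2}}{8}$
$N{\left(f,b \right)} = f + \frac{b^{2}}{8} + b f$ ($N{\left(f,b \right)} = \left(1 f + f b\right) + \frac{b^{2}}{8} = \left(f + b f\right) + \frac{b^{2}}{8} = f + \frac{b^{2}}{8} + b f$)
$N{\left(-4,-6 \right)} o \left(-7\right) = \left(-4 + \frac{\left(-6\right)^{2}}{8} - -24\right) \left(-1\right) \left(-7\right) = \left(-4 + \frac{1}{8} \cdot 36 + 24\right) \left(-1\right) \left(-7\right) = \left(-4 + \frac{9}{2} + 24\right) \left(-1\right) \left(-7\right) = \frac{49}{2} \left(-1\right) \left(-7\right) = \left(- \frac{49}{2}\right) \left(-7\right) = \frac{343}{2}$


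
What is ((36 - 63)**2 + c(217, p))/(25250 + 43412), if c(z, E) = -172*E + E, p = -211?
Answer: 18405/34331 ≈ 0.53610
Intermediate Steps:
c(z, E) = -171*E
((36 - 63)**2 + c(217, p))/(25250 + 43412) = ((36 - 63)**2 - 171*(-211))/(25250 + 43412) = ((-27)**2 + 36081)/68662 = (729 + 36081)*(1/68662) = 36810*(1/68662) = 18405/34331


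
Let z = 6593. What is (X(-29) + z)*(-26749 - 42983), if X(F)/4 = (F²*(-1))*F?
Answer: -7262518068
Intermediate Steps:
X(F) = -4*F³ (X(F) = 4*((F²*(-1))*F) = 4*((-F²)*F) = 4*(-F³) = -4*F³)
(X(-29) + z)*(-26749 - 42983) = (-4*(-29)³ + 6593)*(-26749 - 42983) = (-4*(-24389) + 6593)*(-69732) = (97556 + 6593)*(-69732) = 104149*(-69732) = -7262518068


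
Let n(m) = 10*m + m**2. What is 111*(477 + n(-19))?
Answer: 71928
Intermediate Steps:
n(m) = m**2 + 10*m
111*(477 + n(-19)) = 111*(477 - 19*(10 - 19)) = 111*(477 - 19*(-9)) = 111*(477 + 171) = 111*648 = 71928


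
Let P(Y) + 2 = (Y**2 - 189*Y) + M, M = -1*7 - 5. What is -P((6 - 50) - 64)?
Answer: -32062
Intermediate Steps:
M = -12 (M = -7 - 5 = -12)
P(Y) = -14 + Y**2 - 189*Y (P(Y) = -2 + ((Y**2 - 189*Y) - 12) = -2 + (-12 + Y**2 - 189*Y) = -14 + Y**2 - 189*Y)
-P((6 - 50) - 64) = -(-14 + ((6 - 50) - 64)**2 - 189*((6 - 50) - 64)) = -(-14 + (-44 - 64)**2 - 189*(-44 - 64)) = -(-14 + (-108)**2 - 189*(-108)) = -(-14 + 11664 + 20412) = -1*32062 = -32062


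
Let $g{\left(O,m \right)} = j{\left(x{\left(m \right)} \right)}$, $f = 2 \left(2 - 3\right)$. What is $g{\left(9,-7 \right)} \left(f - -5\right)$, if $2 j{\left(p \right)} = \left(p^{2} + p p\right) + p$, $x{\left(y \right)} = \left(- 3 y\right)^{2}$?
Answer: $\frac{1168209}{2} \approx 5.841 \cdot 10^{5}$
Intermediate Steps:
$f = -2$ ($f = 2 \left(-1\right) = -2$)
$x{\left(y \right)} = 9 y^{2}$
$j{\left(p \right)} = p^{2} + \frac{p}{2}$ ($j{\left(p \right)} = \frac{\left(p^{2} + p p\right) + p}{2} = \frac{\left(p^{2} + p^{2}\right) + p}{2} = \frac{2 p^{2} + p}{2} = \frac{p + 2 p^{2}}{2} = p^{2} + \frac{p}{2}$)
$g{\left(O,m \right)} = 9 m^{2} \left(\frac{1}{2} + 9 m^{2}\right)$
$g{\left(9,-7 \right)} \left(f - -5\right) = \left(-7\right)^{2} \left(\frac{9}{2} + 81 \left(-7\right)^{2}\right) \left(-2 - -5\right) = 49 \left(\frac{9}{2} + 81 \cdot 49\right) \left(-2 + 5\right) = 49 \left(\frac{9}{2} + 3969\right) 3 = 49 \cdot \frac{7947}{2} \cdot 3 = \frac{389403}{2} \cdot 3 = \frac{1168209}{2}$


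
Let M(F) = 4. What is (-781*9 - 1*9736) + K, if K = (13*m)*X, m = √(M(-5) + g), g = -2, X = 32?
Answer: -16765 + 416*√2 ≈ -16177.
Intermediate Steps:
m = √2 (m = √(4 - 2) = √2 ≈ 1.4142)
K = 416*√2 (K = (13*√2)*32 = 416*√2 ≈ 588.31)
(-781*9 - 1*9736) + K = (-781*9 - 1*9736) + 416*√2 = (-7029 - 9736) + 416*√2 = -16765 + 416*√2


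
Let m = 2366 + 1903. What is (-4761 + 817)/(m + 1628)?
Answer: -3944/5897 ≈ -0.66881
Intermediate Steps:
m = 4269
(-4761 + 817)/(m + 1628) = (-4761 + 817)/(4269 + 1628) = -3944/5897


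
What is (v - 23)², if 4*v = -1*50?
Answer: 5041/4 ≈ 1260.3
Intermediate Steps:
v = -25/2 (v = (-1*50)/4 = (¼)*(-50) = -25/2 ≈ -12.500)
(v - 23)² = (-25/2 - 23)² = (-71/2)² = 5041/4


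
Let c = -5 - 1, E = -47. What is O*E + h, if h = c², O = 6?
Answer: -246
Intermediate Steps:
c = -6
h = 36 (h = (-6)² = 36)
O*E + h = 6*(-47) + 36 = -282 + 36 = -246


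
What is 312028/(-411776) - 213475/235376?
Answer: -2521059127/1514409184 ≈ -1.6647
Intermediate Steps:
312028/(-411776) - 213475/235376 = 312028*(-1/411776) - 213475*1/235376 = -78007/102944 - 213475/235376 = -2521059127/1514409184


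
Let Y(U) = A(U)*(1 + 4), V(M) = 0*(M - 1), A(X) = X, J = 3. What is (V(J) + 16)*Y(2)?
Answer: 160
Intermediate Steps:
V(M) = 0 (V(M) = 0*(-1 + M) = 0)
Y(U) = 5*U (Y(U) = U*(1 + 4) = U*5 = 5*U)
(V(J) + 16)*Y(2) = (0 + 16)*(5*2) = 16*10 = 160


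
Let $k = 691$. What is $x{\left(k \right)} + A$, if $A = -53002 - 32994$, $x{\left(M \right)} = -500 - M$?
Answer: $-87187$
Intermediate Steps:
$A = -85996$ ($A = -53002 - 32994 = -85996$)
$x{\left(k \right)} + A = \left(-500 - 691\right) - 85996 = -1191 - 85996 = -87187$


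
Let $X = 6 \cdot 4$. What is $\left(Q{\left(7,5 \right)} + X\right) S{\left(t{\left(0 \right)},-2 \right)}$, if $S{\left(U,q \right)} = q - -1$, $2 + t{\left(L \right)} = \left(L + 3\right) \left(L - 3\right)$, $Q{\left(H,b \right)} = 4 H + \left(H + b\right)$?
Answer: $-64$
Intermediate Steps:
$Q{\left(H,b \right)} = b + 5 H$
$t{\left(L \right)} = -2 + \left(-3 + L\right) \left(3 + L\right)$ ($t{\left(L \right)} = -2 + \left(L + 3\right) \left(L - 3\right) = -2 + \left(3 + L\right) \left(-3 + L\right) = -2 + \left(-3 + L\right) \left(3 + L\right)$)
$X = 24$
$S{\left(U,q \right)} = 1 + q$ ($S{\left(U,q \right)} = q + 1 = 1 + q$)
$\left(Q{\left(7,5 \right)} + X\right) S{\left(t{\left(0 \right)},-2 \right)} = \left(\left(5 + 5 \cdot 7\right) + 24\right) \left(1 - 2\right) = \left(\left(5 + 35\right) + 24\right) \left(-1\right) = \left(40 + 24\right) \left(-1\right) = 64 \left(-1\right) = -64$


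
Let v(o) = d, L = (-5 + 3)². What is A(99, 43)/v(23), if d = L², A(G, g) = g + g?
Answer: 43/8 ≈ 5.3750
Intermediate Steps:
A(G, g) = 2*g
L = 4 (L = (-2)² = 4)
d = 16 (d = 4² = 16)
v(o) = 16
A(99, 43)/v(23) = (2*43)/16 = 86*(1/16) = 43/8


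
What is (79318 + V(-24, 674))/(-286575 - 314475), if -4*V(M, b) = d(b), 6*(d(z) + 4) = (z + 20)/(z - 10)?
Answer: -126402689/957833280 ≈ -0.13197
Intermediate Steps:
d(z) = -4 + (20 + z)/(6*(-10 + z)) (d(z) = -4 + ((z + 20)/(z - 10))/6 = -4 + ((20 + z)/(-10 + z))/6 = -4 + (20 + z)/(6*(-10 + z)))
V(M, b) = -(260 - 23*b)/(24*(-10 + b))
(79318 + V(-24, 674))/(-286575 - 314475) = (79318 + (-260 + 23*674)/(24*(-10 + 674)))/(-286575 - 314475) = (79318 + (1/24)*(-260 + 15502)/664)/(-601050) = (79318 + (1/24)*(1/664)*15242)*(-1/601050) = (79318 + 7621/7968)*(-1/601050) = (632013445/7968)*(-1/601050) = -126402689/957833280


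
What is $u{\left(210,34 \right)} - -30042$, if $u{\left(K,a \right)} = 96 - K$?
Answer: $29928$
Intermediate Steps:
$u{\left(210,34 \right)} - -30042 = \left(96 - 210\right) - -30042 = \left(96 - 210\right) + 30042 = -114 + 30042 = 29928$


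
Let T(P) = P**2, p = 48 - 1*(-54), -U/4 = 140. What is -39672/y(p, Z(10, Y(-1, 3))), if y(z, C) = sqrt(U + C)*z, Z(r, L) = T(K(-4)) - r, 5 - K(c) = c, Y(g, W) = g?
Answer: 2204*I*sqrt(489)/2771 ≈ 17.589*I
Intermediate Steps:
U = -560 (U = -4*140 = -560)
K(c) = 5 - c
p = 102 (p = 48 + 54 = 102)
Z(r, L) = 81 - r (Z(r, L) = (5 - 1*(-4))**2 - r = (5 + 4)**2 - r = 9**2 - r = 81 - r)
y(z, C) = z*sqrt(-560 + C) (y(z, C) = sqrt(-560 + C)*z = z*sqrt(-560 + C))
-39672/y(p, Z(10, Y(-1, 3))) = -39672*1/(102*sqrt(-560 + (81 - 1*10))) = -39672*1/(102*sqrt(-560 + (81 - 10))) = -39672*1/(102*sqrt(-560 + 71)) = -39672*(-I*sqrt(489)/49878) = -(-2204)*I*sqrt(489)/2771 = 2204*I*sqrt(489)/2771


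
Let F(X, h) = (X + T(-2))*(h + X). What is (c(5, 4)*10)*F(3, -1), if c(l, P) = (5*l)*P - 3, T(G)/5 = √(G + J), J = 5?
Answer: 5820 + 9700*√3 ≈ 22621.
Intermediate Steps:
T(G) = 5*√(5 + G) (T(G) = 5*√(G + 5) = 5*√(5 + G))
F(X, h) = (X + h)*(X + 5*√3) (F(X, h) = (X + 5*√(5 - 2))*(h + X) = (X + 5*√3)*(X + h) = (X + h)*(X + 5*√3))
c(l, P) = -3 + 5*P*l (c(l, P) = 5*P*l - 3 = -3 + 5*P*l)
(c(5, 4)*10)*F(3, -1) = ((-3 + 5*4*5)*10)*(3² + 3*(-1) + 5*3*√3 + 5*(-1)*√3) = ((-3 + 100)*10)*(9 - 3 + 15*√3 - 5*√3) = (97*10)*(6 + 10*√3) = 970*(6 + 10*√3) = 5820 + 9700*√3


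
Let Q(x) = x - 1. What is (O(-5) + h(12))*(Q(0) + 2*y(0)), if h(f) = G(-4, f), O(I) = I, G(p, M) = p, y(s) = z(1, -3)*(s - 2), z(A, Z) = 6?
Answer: 225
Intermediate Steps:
Q(x) = -1 + x
y(s) = -12 + 6*s (y(s) = 6*(s - 2) = 6*(-2 + s) = -12 + 6*s)
h(f) = -4
(O(-5) + h(12))*(Q(0) + 2*y(0)) = (-5 - 4)*((-1 + 0) + 2*(-12 + 6*0)) = -9*(-1 + 2*(-12 + 0)) = -9*(-1 + 2*(-12)) = -9*(-1 - 24) = -9*(-25) = 225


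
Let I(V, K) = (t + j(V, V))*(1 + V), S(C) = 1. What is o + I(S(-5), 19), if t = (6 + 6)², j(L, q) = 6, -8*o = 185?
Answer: 2215/8 ≈ 276.88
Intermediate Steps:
o = -185/8 (o = -⅛*185 = -185/8 ≈ -23.125)
t = 144 (t = 12² = 144)
I(V, K) = 150 + 150*V (I(V, K) = (144 + 6)*(1 + V) = 150*(1 + V) = 150 + 150*V)
o + I(S(-5), 19) = -185/8 + (150 + 150*1) = -185/8 + (150 + 150) = -185/8 + 300 = 2215/8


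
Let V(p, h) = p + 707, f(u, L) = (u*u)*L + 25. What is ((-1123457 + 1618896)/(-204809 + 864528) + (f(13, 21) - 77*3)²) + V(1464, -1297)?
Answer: 7374220728019/659719 ≈ 1.1178e+7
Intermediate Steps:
f(u, L) = 25 + L*u² (f(u, L) = u²*L + 25 = L*u² + 25 = 25 + L*u²)
V(p, h) = 707 + p
((-1123457 + 1618896)/(-204809 + 864528) + (f(13, 21) - 77*3)²) + V(1464, -1297) = ((-1123457 + 1618896)/(-204809 + 864528) + ((25 + 21*13²) - 77*3)²) + (707 + 1464) = (495439/659719 + ((25 + 21*169) - 231)²) + 2171 = (495439*(1/659719) + ((25 + 3549) - 231)²) + 2171 = (495439/659719 + (3574 - 231)²) + 2171 = (495439/659719 + 3343²) + 2171 = (495439/659719 + 11175649) + 2171 = 7372788478070/659719 + 2171 = 7374220728019/659719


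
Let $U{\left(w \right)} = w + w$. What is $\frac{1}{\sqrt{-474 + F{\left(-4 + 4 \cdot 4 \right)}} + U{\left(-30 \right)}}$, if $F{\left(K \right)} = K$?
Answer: $- \frac{10}{677} - \frac{i \sqrt{462}}{4062} \approx -0.014771 - 0.0052915 i$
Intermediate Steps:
$U{\left(w \right)} = 2 w$
$\frac{1}{\sqrt{-474 + F{\left(-4 + 4 \cdot 4 \right)}} + U{\left(-30 \right)}} = \frac{1}{\sqrt{-474 + \left(-4 + 4 \cdot 4\right)} + 2 \left(-30\right)} = \frac{1}{\sqrt{-474 + \left(-4 + 16\right)} - 60} = \frac{1}{\sqrt{-474 + 12} - 60} = \frac{1}{\sqrt{-462} - 60} = \frac{1}{i \sqrt{462} - 60} = \frac{1}{-60 + i \sqrt{462}}$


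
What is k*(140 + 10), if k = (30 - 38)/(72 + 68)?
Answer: -60/7 ≈ -8.5714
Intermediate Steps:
k = -2/35 (k = -8/140 = -8*1/140 = -2/35 ≈ -0.057143)
k*(140 + 10) = -2*(140 + 10)/35 = -2/35*150 = -60/7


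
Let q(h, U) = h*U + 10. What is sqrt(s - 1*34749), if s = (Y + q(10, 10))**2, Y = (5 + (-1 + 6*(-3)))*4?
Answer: 9*I*sqrt(393) ≈ 178.42*I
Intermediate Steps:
q(h, U) = 10 + U*h (q(h, U) = U*h + 10 = 10 + U*h)
Y = -56 (Y = (5 + (-1 - 18))*4 = (5 - 19)*4 = -14*4 = -56)
s = 2916 (s = (-56 + (10 + 10*10))**2 = (-56 + (10 + 100))**2 = (-56 + 110)**2 = 54**2 = 2916)
sqrt(s - 1*34749) = sqrt(2916 - 1*34749) = sqrt(2916 - 34749) = sqrt(-31833) = 9*I*sqrt(393)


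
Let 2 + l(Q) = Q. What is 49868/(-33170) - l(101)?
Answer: -1666849/16585 ≈ -100.50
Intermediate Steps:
l(Q) = -2 + Q
49868/(-33170) - l(101) = 49868/(-33170) - (-2 + 101) = 49868*(-1/33170) - 1*99 = -24934/16585 - 99 = -1666849/16585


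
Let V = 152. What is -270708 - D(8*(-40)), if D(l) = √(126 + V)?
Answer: -270708 - √278 ≈ -2.7072e+5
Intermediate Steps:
D(l) = √278 (D(l) = √(126 + 152) = √278)
-270708 - D(8*(-40)) = -270708 - √278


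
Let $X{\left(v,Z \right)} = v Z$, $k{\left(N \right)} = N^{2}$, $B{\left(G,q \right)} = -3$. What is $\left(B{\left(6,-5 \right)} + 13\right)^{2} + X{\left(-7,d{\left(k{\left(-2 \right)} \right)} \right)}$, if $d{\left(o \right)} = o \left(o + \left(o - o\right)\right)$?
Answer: $-12$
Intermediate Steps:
$d{\left(o \right)} = o^{2}$ ($d{\left(o \right)} = o \left(o + 0\right) = o o = o^{2}$)
$X{\left(v,Z \right)} = Z v$
$\left(B{\left(6,-5 \right)} + 13\right)^{2} + X{\left(-7,d{\left(k{\left(-2 \right)} \right)} \right)} = \left(-3 + 13\right)^{2} + \left(\left(-2\right)^{2}\right)^{2} \left(-7\right) = 10^{2} + 4^{2} \left(-7\right) = 100 + 16 \left(-7\right) = 100 - 112 = -12$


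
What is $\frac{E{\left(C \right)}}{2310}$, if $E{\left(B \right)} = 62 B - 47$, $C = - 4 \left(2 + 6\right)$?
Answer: $- \frac{677}{770} \approx -0.87922$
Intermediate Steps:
$C = -32$ ($C = \left(-4\right) 8 = -32$)
$E{\left(B \right)} = -47 + 62 B$
$\frac{E{\left(C \right)}}{2310} = \frac{-47 + 62 \left(-32\right)}{2310} = \left(-47 - 1984\right) \frac{1}{2310} = \left(-2031\right) \frac{1}{2310} = - \frac{677}{770}$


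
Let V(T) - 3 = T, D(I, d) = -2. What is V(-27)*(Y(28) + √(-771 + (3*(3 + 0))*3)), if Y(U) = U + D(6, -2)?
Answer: -624 - 48*I*√186 ≈ -624.0 - 654.63*I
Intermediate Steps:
V(T) = 3 + T
Y(U) = -2 + U (Y(U) = U - 2 = -2 + U)
V(-27)*(Y(28) + √(-771 + (3*(3 + 0))*3)) = (3 - 27)*((-2 + 28) + √(-771 + (3*(3 + 0))*3)) = -24*(26 + √(-771 + (3*3)*3)) = -24*(26 + √(-771 + 9*3)) = -24*(26 + √(-771 + 27)) = -24*(26 + √(-744)) = -24*(26 + 2*I*√186) = -624 - 48*I*√186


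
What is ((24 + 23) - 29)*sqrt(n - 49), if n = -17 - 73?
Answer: 18*I*sqrt(139) ≈ 212.22*I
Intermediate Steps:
n = -90
((24 + 23) - 29)*sqrt(n - 49) = ((24 + 23) - 29)*sqrt(-90 - 49) = (47 - 29)*sqrt(-139) = 18*(I*sqrt(139)) = 18*I*sqrt(139)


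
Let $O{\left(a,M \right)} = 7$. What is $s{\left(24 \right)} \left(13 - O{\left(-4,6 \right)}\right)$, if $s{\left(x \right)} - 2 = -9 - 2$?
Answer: $-54$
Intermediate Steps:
$s{\left(x \right)} = -9$ ($s{\left(x \right)} = 2 - 11 = -9$)
$s{\left(24 \right)} \left(13 - O{\left(-4,6 \right)}\right) = - 9 \left(13 - 7\right) = \left(-9\right) 6 = -54$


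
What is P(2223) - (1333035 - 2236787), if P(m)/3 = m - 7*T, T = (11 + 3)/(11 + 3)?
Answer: 910400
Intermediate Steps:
T = 1 (T = 14/14 = 14*(1/14) = 1)
P(m) = -21 + 3*m (P(m) = 3*(m - 7*1) = 3*(m - 7) = 3*(-7 + m) = -21 + 3*m)
P(2223) - (1333035 - 2236787) = (-21 + 3*2223) - (1333035 - 2236787) = (-21 + 6669) - 1*(-903752) = 6648 + 903752 = 910400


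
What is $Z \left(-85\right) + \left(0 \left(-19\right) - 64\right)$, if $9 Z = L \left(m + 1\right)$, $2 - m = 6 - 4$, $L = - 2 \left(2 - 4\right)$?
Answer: $- \frac{916}{9} \approx -101.78$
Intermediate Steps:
$L = 4$ ($L = \left(-2\right) \left(-2\right) = 4$)
$m = 0$ ($m = 2 - \left(6 - 4\right) = 2 - 2 = 0$)
$Z = \frac{4}{9}$ ($Z = \frac{4 \left(0 + 1\right)}{9} = \frac{4 \cdot 1}{9} = \frac{1}{9} \cdot 4 = \frac{4}{9} \approx 0.44444$)
$Z \left(-85\right) + \left(0 \left(-19\right) - 64\right) = \frac{4}{9} \left(-85\right) + \left(0 \left(-19\right) - 64\right) = - \frac{340}{9} + \left(0 - 64\right) = - \frac{340}{9} - 64 = - \frac{916}{9}$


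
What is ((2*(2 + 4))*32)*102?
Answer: 39168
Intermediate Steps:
((2*(2 + 4))*32)*102 = ((2*6)*32)*102 = (12*32)*102 = 384*102 = 39168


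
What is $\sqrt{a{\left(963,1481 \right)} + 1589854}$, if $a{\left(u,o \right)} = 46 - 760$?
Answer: $2 \sqrt{397285} \approx 1260.6$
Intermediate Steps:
$a{\left(u,o \right)} = -714$
$\sqrt{a{\left(963,1481 \right)} + 1589854} = \sqrt{-714 + 1589854} = \sqrt{1589140} = 2 \sqrt{397285}$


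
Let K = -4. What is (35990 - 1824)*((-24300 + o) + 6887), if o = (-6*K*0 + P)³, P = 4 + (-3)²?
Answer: -519869856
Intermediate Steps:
P = 13 (P = 4 + 9 = 13)
o = 2197 (o = (-6*(-4)*0 + 13)³ = (-(-24)*0 + 13)³ = (-1*0 + 13)³ = (0 + 13)³ = 13³ = 2197)
(35990 - 1824)*((-24300 + o) + 6887) = (35990 - 1824)*((-24300 + 2197) + 6887) = 34166*(-22103 + 6887) = 34166*(-15216) = -519869856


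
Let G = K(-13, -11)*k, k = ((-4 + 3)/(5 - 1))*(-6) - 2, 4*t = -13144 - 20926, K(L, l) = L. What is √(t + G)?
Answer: I*√8511 ≈ 92.255*I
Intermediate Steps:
t = -17035/2 (t = (-13144 - 20926)/4 = (¼)*(-34070) = -17035/2 ≈ -8517.5)
k = -½ (k = -1/4*(-6) - 2 = -1*¼*(-6) - 2 = -¼*(-6) - 2 = 3/2 - 2 = -½ ≈ -0.50000)
G = 13/2 (G = -13*(-½) = 13/2 ≈ 6.5000)
√(t + G) = √(-17035/2 + 13/2) = √(-8511) = I*√8511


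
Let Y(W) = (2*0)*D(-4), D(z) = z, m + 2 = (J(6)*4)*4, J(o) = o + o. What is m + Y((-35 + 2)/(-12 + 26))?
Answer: 190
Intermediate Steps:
J(o) = 2*o
m = 190 (m = -2 + ((2*6)*4)*4 = -2 + (12*4)*4 = -2 + 48*4 = -2 + 192 = 190)
Y(W) = 0 (Y(W) = (2*0)*(-4) = 0*(-4) = 0)
m + Y((-35 + 2)/(-12 + 26)) = 190 + 0 = 190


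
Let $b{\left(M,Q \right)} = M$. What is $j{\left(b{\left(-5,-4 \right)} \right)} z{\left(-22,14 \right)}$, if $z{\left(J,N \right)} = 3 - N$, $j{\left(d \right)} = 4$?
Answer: $-44$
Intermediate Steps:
$j{\left(b{\left(-5,-4 \right)} \right)} z{\left(-22,14 \right)} = 4 \left(3 - 14\right) = 4 \left(-11\right) = -44$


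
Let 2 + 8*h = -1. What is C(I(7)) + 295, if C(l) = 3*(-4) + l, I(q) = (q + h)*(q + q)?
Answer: 1503/4 ≈ 375.75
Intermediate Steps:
h = -3/8 (h = -1/4 + (1/8)*(-1) = -1/4 - 1/8 = -3/8 ≈ -0.37500)
I(q) = 2*q*(-3/8 + q) (I(q) = (q - 3/8)*(q + q) = (-3/8 + q)*(2*q) = 2*q*(-3/8 + q))
C(l) = -12 + l
C(I(7)) + 295 = (-12 + (1/4)*7*(-3 + 8*7)) + 295 = (-12 + (1/4)*7*(-3 + 56)) + 295 = (-12 + (1/4)*7*53) + 295 = (-12 + 371/4) + 295 = 323/4 + 295 = 1503/4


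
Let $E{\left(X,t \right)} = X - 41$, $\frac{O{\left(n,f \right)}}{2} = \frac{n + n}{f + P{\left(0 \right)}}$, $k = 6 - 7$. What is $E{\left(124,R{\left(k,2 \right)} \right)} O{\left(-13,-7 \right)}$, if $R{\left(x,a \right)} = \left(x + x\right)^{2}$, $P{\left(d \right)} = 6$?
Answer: $4316$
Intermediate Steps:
$k = -1$ ($k = 6 - 7 = -1$)
$R{\left(x,a \right)} = 4 x^{2}$ ($R{\left(x,a \right)} = \left(2 x\right)^{2} = 4 x^{2}$)
$O{\left(n,f \right)} = \frac{4 n}{6 + f}$ ($O{\left(n,f \right)} = 2 \frac{n + n}{f + 6} = 2 \frac{2 n}{6 + f} = \frac{4 n}{6 + f}$)
$E{\left(X,t \right)} = -41 + X$ ($E{\left(X,t \right)} = X - 41 = -41 + X$)
$E{\left(124,R{\left(k,2 \right)} \right)} O{\left(-13,-7 \right)} = \left(-41 + 124\right) 4 \left(-13\right) \frac{1}{6 - 7} = 83 \cdot 4 \left(-13\right) \frac{1}{-1} = 83 \cdot 4 \left(-13\right) \left(-1\right) = 83 \cdot 52 = 4316$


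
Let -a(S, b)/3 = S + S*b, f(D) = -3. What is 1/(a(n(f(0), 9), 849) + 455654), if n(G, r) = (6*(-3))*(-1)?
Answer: 1/409754 ≈ 2.4405e-6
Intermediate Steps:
n(G, r) = 18 (n(G, r) = -18*(-1) = 18)
a(S, b) = -3*S - 3*S*b (a(S, b) = -3*(S + S*b) = -3*S - 3*S*b)
1/(a(n(f(0), 9), 849) + 455654) = 1/(-3*18*(1 + 849) + 455654) = 1/(-3*18*850 + 455654) = 1/(-45900 + 455654) = 1/409754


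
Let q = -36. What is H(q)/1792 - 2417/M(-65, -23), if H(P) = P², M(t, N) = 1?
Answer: -270623/112 ≈ -2416.3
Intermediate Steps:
H(q)/1792 - 2417/M(-65, -23) = (-36)²/1792 - 2417/1 = 1296*(1/1792) - 2417*1 = 81/112 - 2417 = -270623/112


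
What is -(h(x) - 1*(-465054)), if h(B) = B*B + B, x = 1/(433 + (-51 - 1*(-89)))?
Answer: -103168044886/221841 ≈ -4.6505e+5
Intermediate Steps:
x = 1/471 (x = 1/(433 + (-51 + 89)) = 1/(433 + 38) = 1/471 ≈ 0.0021231)
h(B) = B + B² (h(B) = B² + B = B + B²)
-(h(x) - 1*(-465054)) = -((1 + 1/471)/471 - 1*(-465054)) = -((1/471)*(472/471) + 465054) = -(472/221841 + 465054) = -1*103168044886/221841 = -103168044886/221841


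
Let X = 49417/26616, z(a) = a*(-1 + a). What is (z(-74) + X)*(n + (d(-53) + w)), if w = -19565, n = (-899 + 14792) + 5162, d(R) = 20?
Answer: -36203213165/13308 ≈ -2.7204e+6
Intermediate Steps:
n = 19055 (n = 13893 + 5162 = 19055)
X = 49417/26616 (X = 49417*(1/26616) = 49417/26616 ≈ 1.8567)
(z(-74) + X)*(n + (d(-53) + w)) = (-74*(-1 - 74) + 49417/26616)*(19055 + (20 - 19565)) = (-74*(-75) + 49417/26616)*(19055 - 19545) = (5550 + 49417/26616)*(-490) = (147768217/26616)*(-490) = -36203213165/13308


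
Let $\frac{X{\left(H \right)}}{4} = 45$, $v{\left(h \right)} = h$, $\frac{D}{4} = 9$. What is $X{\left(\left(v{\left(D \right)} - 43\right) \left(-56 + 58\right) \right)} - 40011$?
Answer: $-39831$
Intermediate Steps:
$D = 36$ ($D = 4 \cdot 9 = 36$)
$X{\left(H \right)} = 180$ ($X{\left(H \right)} = 4 \cdot 45 = 180$)
$X{\left(\left(v{\left(D \right)} - 43\right) \left(-56 + 58\right) \right)} - 40011 = 180 - 40011 = -39831$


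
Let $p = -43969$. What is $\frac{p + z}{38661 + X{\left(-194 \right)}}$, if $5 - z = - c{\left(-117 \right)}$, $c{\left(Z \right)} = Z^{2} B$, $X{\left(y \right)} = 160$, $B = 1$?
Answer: $- \frac{30275}{38821} \approx -0.77986$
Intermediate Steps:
$c{\left(Z \right)} = Z^{2}$ ($c{\left(Z \right)} = Z^{2} \cdot 1 = Z^{2}$)
$z = 13694$ ($z = 5 - - \left(-117\right)^{2} = 5 - \left(-1\right) 13689 = 5 - -13689 = 5 + 13689 = 13694$)
$\frac{p + z}{38661 + X{\left(-194 \right)}} = \frac{-43969 + 13694}{38661 + 160} = - \frac{30275}{38821}$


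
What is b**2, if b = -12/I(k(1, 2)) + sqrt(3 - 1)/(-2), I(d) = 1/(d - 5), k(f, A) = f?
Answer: (96 - sqrt(2))**2/4 ≈ 2236.6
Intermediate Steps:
I(d) = 1/(-5 + d)
b = 48 - sqrt(2)/2 (b = -12/(1/(-5 + 1)) + sqrt(3 - 1)/(-2) = -12/(1/(-4)) + sqrt(2)*(-1/2) = -12/((-1/4*1)) - sqrt(2)/2 = -12/(-1/4) - sqrt(2)/2 = -12*(-4) - sqrt(2)/2 = 48 - sqrt(2)/2 ≈ 47.293)
b**2 = (48 - sqrt(2)/2)**2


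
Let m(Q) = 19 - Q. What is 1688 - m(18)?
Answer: 1687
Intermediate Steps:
1688 - m(18) = 1688 - (19 - 1*18) = 1688 - (19 - 18) = 1688 - 1*1 = 1688 - 1 = 1687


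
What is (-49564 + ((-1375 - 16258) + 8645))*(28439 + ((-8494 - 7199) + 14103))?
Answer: -1572062648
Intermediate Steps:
(-49564 + ((-1375 - 16258) + 8645))*(28439 + ((-8494 - 7199) + 14103)) = (-49564 + (-17633 + 8645))*(28439 + (-15693 + 14103)) = (-49564 - 8988)*(28439 - 1590) = -58552*26849 = -1572062648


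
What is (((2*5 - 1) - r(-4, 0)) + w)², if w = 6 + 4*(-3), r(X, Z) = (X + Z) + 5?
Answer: 4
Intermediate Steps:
r(X, Z) = 5 + X + Z
w = -6 (w = 6 - 12 = -6)
(((2*5 - 1) - r(-4, 0)) + w)² = (((2*5 - 1) - (5 - 4 + 0)) - 6)² = (((10 - 1) - 1*1) - 6)² = ((9 - 1) - 6)² = (8 - 6)² = 2² = 4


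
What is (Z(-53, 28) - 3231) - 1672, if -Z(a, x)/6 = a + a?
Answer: -4267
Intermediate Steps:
Z(a, x) = -12*a (Z(a, x) = -6*(a + a) = -12*a)
(Z(-53, 28) - 3231) - 1672 = (-12*(-53) - 3231) - 1672 = (636 - 3231) - 1672 = -2595 - 1672 = -4267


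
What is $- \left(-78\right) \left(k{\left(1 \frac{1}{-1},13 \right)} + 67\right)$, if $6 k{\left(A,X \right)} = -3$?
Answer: $5187$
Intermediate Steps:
$k{\left(A,X \right)} = - \frac{1}{2}$ ($k{\left(A,X \right)} = \frac{1}{6} \left(-3\right) = - \frac{1}{2}$)
$- \left(-78\right) \left(k{\left(1 \frac{1}{-1},13 \right)} + 67\right) = - \left(-78\right) \left(- \frac{1}{2} + 67\right) = - \frac{\left(-78\right) 133}{2} = \left(-1\right) \left(-5187\right) = 5187$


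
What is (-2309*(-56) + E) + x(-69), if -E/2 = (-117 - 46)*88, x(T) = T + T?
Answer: 157854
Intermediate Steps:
x(T) = 2*T
E = 28688 (E = -2*(-117 - 46)*88 = -(-326)*88 = -2*(-14344) = 28688)
(-2309*(-56) + E) + x(-69) = (-2309*(-56) + 28688) + 2*(-69) = (129304 + 28688) - 138 = 157992 - 138 = 157854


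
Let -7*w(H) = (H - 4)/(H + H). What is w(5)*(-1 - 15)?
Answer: 8/35 ≈ 0.22857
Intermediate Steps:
w(H) = -(-4 + H)/(14*H) (w(H) = -(H - 4)/(7*(H + H)) = -(-4 + H)/(7*(2*H)) = -(-4 + H)*1/(2*H)/7 = -(-4 + H)/(14*H))
w(5)*(-1 - 15) = ((1/14)*(4 - 1*5)/5)*(-1 - 15) = ((1/14)*(1/5)*(4 - 5))*(-16) = ((1/14)*(1/5)*(-1))*(-16) = -1/70*(-16) = 8/35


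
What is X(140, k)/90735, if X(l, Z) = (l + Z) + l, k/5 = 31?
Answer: 29/6049 ≈ 0.0047942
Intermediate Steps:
k = 155 (k = 5*31 = 155)
X(l, Z) = Z + 2*l (X(l, Z) = (Z + l) + l = Z + 2*l)
X(140, k)/90735 = (155 + 2*140)/90735 = (155 + 280)*(1/90735) = 435*(1/90735) = 29/6049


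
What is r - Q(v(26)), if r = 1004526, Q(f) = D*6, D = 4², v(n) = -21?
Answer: 1004430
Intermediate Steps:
D = 16
Q(f) = 96 (Q(f) = 16*6 = 96)
r - Q(v(26)) = 1004526 - 1*96 = 1004526 - 96 = 1004430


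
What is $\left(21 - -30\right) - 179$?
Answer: $-128$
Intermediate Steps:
$\left(21 - -30\right) - 179 = \left(21 + 30\right) - 179 = 51 - 179 = -128$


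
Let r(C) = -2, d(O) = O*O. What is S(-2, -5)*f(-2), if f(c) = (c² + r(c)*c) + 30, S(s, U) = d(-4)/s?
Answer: -304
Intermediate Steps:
d(O) = O²
S(s, U) = 16/s (S(s, U) = (-4)²/s = 16/s)
f(c) = 30 + c² - 2*c (f(c) = (c² - 2*c) + 30 = 30 + c² - 2*c)
S(-2, -5)*f(-2) = (16/(-2))*(30 + (-2)² - 2*(-2)) = (16*(-½))*(30 + 4 + 4) = -8*38 = -304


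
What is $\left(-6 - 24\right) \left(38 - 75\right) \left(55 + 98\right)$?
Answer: $169830$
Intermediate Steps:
$\left(-6 - 24\right) \left(38 - 75\right) \left(55 + 98\right) = \left(-30\right) \left(-37\right) 153 = 1110 \cdot 153 = 169830$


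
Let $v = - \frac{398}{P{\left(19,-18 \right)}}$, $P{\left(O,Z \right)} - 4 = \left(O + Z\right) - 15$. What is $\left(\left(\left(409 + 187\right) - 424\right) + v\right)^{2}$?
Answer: $\frac{1121481}{25} \approx 44859.0$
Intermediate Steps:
$P{\left(O,Z \right)} = -11 + O + Z$ ($P{\left(O,Z \right)} = 4 - \left(15 - O - Z\right) = 4 + \left(-15 + O + Z\right) = -11 + O + Z$)
$v = \frac{199}{5}$ ($v = - \frac{398}{-11 + 19 - 18} = - \frac{398}{-10} = \left(-398\right) \left(- \frac{1}{10}\right) = \frac{199}{5} \approx 39.8$)
$\left(\left(\left(409 + 187\right) - 424\right) + v\right)^{2} = \left(\left(\left(409 + 187\right) - 424\right) + \frac{199}{5}\right)^{2} = \left(\left(596 - 424\right) + \frac{199}{5}\right)^{2} = \left(172 + \frac{199}{5}\right)^{2} = \left(\frac{1059}{5}\right)^{2} = \frac{1121481}{25}$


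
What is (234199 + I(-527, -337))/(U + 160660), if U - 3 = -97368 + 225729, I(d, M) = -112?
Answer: 234087/289024 ≈ 0.80992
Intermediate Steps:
U = 128364 (U = 3 + (-97368 + 225729) = 3 + 128361 = 128364)
(234199 + I(-527, -337))/(U + 160660) = (234199 - 112)/(128364 + 160660) = 234087/289024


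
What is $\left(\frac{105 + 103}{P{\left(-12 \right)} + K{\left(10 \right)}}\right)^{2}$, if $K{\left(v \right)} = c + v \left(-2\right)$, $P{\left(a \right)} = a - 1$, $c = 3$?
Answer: $\frac{10816}{225} \approx 48.071$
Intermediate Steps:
$P{\left(a \right)} = -1 + a$ ($P{\left(a \right)} = a - 1 = -1 + a$)
$K{\left(v \right)} = 3 - 2 v$ ($K{\left(v \right)} = 3 + v \left(-2\right) = 3 - 2 v$)
$\left(\frac{105 + 103}{P{\left(-12 \right)} + K{\left(10 \right)}}\right)^{2} = \left(\frac{105 + 103}{\left(-1 - 12\right) + \left(3 - 20\right)}\right)^{2} = \left(\frac{208}{-13 + \left(3 - 20\right)}\right)^{2} = \left(\frac{208}{-13 - 17}\right)^{2} = \left(\frac{208}{-30}\right)^{2} = \left(208 \left(- \frac{1}{30}\right)\right)^{2} = \left(- \frac{104}{15}\right)^{2} = \frac{10816}{225}$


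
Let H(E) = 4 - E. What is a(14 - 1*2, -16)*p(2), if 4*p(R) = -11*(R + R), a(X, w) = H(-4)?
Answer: -88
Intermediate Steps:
a(X, w) = 8 (a(X, w) = 4 - 1*(-4) = 4 + 4 = 8)
p(R) = -11*R/2 (p(R) = (-11*(R + R))/4 = (-22*R)/4 = -11*R/2)
a(14 - 1*2, -16)*p(2) = 8*(-11/2*2) = 8*(-11) = -88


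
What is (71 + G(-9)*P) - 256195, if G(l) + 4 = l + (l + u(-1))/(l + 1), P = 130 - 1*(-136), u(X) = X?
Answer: -518499/2 ≈ -2.5925e+5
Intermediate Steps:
P = 266 (P = 130 + 136 = 266)
G(l) = -4 + l + (-1 + l)/(1 + l) (G(l) = -4 + (l + (l - 1)/(l + 1)) = -4 + (l + (-1 + l)/(1 + l)) = -4 + l + (-1 + l)/(1 + l))
(71 + G(-9)*P) - 256195 = (71 + ((-5 + (-9)² - 2*(-9))/(1 - 9))*266) - 256195 = (71 + ((-5 + 81 + 18)/(-8))*266) - 256195 = (71 - ⅛*94*266) - 256195 = (71 - 47/4*266) - 256195 = (71 - 6251/2) - 256195 = -6109/2 - 256195 = -518499/2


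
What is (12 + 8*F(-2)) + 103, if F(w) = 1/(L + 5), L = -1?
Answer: 117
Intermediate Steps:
F(w) = ¼ (F(w) = 1/(-1 + 5) = 1/4 = ¼)
(12 + 8*F(-2)) + 103 = (12 + 8*(¼)) + 103 = (12 + 2) + 103 = 14 + 103 = 117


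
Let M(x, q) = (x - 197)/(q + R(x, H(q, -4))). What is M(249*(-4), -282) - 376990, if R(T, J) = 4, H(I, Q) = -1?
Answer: -104802027/278 ≈ -3.7699e+5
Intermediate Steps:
M(x, q) = (-197 + x)/(4 + q) (M(x, q) = (x - 197)/(q + 4) = (-197 + x)/(4 + q))
M(249*(-4), -282) - 376990 = (-197 + 249*(-4))/(4 - 282) - 376990 = (-197 - 996)/(-278) - 376990 = -1/278*(-1193) - 376990 = 1193/278 - 376990 = -104802027/278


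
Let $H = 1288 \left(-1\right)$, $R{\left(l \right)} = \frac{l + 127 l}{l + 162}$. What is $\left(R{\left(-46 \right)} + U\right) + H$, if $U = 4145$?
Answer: $\frac{81381}{29} \approx 2806.2$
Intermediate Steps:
$R{\left(l \right)} = \frac{128 l}{162 + l}$
$H = -1288$
$\left(R{\left(-46 \right)} + U\right) + H = \left(128 \left(-46\right) \frac{1}{162 - 46} + 4145\right) - 1288 = \left(128 \left(-46\right) \frac{1}{116} + 4145\right) - 1288 = \left(- \frac{1472}{29} + 4145\right) - 1288 = \frac{118733}{29} - 1288 = \frac{81381}{29}$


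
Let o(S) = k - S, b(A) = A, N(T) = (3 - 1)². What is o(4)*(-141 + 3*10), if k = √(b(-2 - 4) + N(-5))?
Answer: 444 - 111*I*√2 ≈ 444.0 - 156.98*I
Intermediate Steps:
N(T) = 4 (N(T) = 2² = 4)
k = I*√2 (k = √((-2 - 4) + 4) = √(-6 + 4) = √(-2) = I*√2 ≈ 1.4142*I)
o(S) = -S + I*√2 (o(S) = I*√2 - S = -S + I*√2)
o(4)*(-141 + 3*10) = (-1*4 + I*√2)*(-141 + 3*10) = (-4 + I*√2)*(-141 + 30) = (-4 + I*√2)*(-111) = 444 - 111*I*√2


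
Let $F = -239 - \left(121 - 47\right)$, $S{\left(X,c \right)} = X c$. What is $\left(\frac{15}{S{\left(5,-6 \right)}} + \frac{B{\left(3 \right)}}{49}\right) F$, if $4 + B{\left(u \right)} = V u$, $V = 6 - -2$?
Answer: $\frac{2817}{98} \approx 28.745$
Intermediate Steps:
$V = 8$ ($V = 6 + 2 = 8$)
$B{\left(u \right)} = -4 + 8 u$
$F = -313$ ($F = -239 - \left(121 - 47\right) = -239 - 74 = -313$)
$\left(\frac{15}{S{\left(5,-6 \right)}} + \frac{B{\left(3 \right)}}{49}\right) F = \left(\frac{15}{5 \left(-6\right)} + \frac{-4 + 8 \cdot 3}{49}\right) \left(-313\right) = \left(\frac{15}{-30} + \left(-4 + 24\right) \frac{1}{49}\right) \left(-313\right) = \left(15 \left(- \frac{1}{30}\right) + 20 \cdot \frac{1}{49}\right) \left(-313\right) = \left(- \frac{1}{2} + \frac{20}{49}\right) \left(-313\right) = \left(- \frac{9}{98}\right) \left(-313\right) = \frac{2817}{98}$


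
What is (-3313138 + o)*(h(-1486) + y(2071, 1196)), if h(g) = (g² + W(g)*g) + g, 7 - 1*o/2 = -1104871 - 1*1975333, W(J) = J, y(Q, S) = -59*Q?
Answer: 12222584430628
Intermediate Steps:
o = 6160422 (o = 14 - 2*(-1104871 - 1*1975333) = 14 - 2*(-1104871 - 1975333) = 14 - 2*(-3080204) = 14 + 6160408 = 6160422)
h(g) = g + 2*g² (h(g) = (g² + g*g) + g = (g² + g²) + g = 2*g² + g = g + 2*g²)
(-3313138 + o)*(h(-1486) + y(2071, 1196)) = (-3313138 + 6160422)*(-1486*(1 + 2*(-1486)) - 59*2071) = 2847284*(-1486*(1 - 2972) - 122189) = 2847284*(-1486*(-2971) - 122189) = 2847284*(4414906 - 122189) = 2847284*4292717 = 12222584430628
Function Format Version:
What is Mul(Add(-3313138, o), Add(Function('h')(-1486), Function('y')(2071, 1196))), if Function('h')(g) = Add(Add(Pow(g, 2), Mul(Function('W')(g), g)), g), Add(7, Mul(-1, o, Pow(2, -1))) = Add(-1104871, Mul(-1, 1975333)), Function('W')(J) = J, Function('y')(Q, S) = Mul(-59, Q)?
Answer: 12222584430628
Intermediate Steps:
o = 6160422 (o = Add(14, Mul(-2, Add(-1104871, Mul(-1, 1975333)))) = Add(14, Mul(-2, Add(-1104871, -1975333))) = Add(14, Mul(-2, -3080204)) = Add(14, 6160408) = 6160422)
Function('h')(g) = Add(g, Mul(2, Pow(g, 2))) (Function('h')(g) = Add(Add(Pow(g, 2), Mul(g, g)), g) = Add(Add(Pow(g, 2), Pow(g, 2)), g) = Add(Mul(2, Pow(g, 2)), g) = Add(g, Mul(2, Pow(g, 2))))
Mul(Add(-3313138, o), Add(Function('h')(-1486), Function('y')(2071, 1196))) = Mul(Add(-3313138, 6160422), Add(Mul(-1486, Add(1, Mul(2, -1486))), Mul(-59, 2071))) = Mul(2847284, Add(Mul(-1486, Add(1, -2972)), -122189)) = Mul(2847284, Add(Mul(-1486, -2971), -122189)) = Mul(2847284, Add(4414906, -122189)) = Mul(2847284, 4292717) = 12222584430628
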